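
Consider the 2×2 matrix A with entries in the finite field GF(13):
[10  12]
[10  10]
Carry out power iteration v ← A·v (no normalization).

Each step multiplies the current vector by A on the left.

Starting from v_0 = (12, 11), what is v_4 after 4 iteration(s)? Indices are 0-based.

v_0 = (12, 11).
v_1 = A·v_0 = (5, 9).
v_2 = A·v_1 = (2, 10).
v_3 = A·v_2 = (10, 3).
v_4 = A·v_3 = (6, 0).

v_4 = (6, 0)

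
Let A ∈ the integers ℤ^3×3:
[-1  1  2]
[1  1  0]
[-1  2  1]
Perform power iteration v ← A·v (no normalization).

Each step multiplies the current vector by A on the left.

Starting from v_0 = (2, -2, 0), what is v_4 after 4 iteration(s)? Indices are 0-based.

v_4 = (-16, -12, -26)

v_0 = (2, -2, 0).
v_1 = A·v_0 = (-4, 0, -6).
v_2 = A·v_1 = (-8, -4, -2).
v_3 = A·v_2 = (0, -12, -2).
v_4 = A·v_3 = (-16, -12, -26).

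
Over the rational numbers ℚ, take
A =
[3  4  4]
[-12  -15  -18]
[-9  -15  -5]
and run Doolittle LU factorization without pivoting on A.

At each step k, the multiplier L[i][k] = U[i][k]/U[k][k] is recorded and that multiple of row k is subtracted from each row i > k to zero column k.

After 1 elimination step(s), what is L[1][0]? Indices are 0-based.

L[1][0] = -4

k=0: U[0][0]=3
  eliminate (1,0): mult=-4, new row 1: (0, 1, -2); set L[1][0]=-4
  eliminate (2,0): mult=-3, new row 2: (0, -3, 7); set L[2][0]=-3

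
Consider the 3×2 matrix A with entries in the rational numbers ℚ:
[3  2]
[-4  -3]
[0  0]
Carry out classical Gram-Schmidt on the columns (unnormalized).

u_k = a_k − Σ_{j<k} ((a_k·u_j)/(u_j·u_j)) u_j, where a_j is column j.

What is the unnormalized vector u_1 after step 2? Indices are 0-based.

u_1 = (-4/25, -3/25, 0)

Step 1: u_0 = a_0 = (3, -4, 0).
Step 2: u_1 = a_1 − (18/25)·u_0 = (-4/25, -3/25, 0).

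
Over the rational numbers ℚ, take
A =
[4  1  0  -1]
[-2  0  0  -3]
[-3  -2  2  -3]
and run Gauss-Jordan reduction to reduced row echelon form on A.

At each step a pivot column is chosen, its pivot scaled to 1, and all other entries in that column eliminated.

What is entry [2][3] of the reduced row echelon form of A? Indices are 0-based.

M[2][3] = -25/4

step 1: normalize row 0 (÷4) = (1, 1/4, 0, -1/4)
  row 1: subtract -2×row0 = (0, 1/2, 0, -7/2)
  row 2: subtract -3×row0 = (0, -5/4, 2, -15/4)
step 2: normalize row 1 (÷1/2) = (0, 1, 0, -7)
  row 0: subtract 1/4×row1 = (1, 0, 0, 3/2)
  row 2: subtract -5/4×row1 = (0, 0, 2, -25/2)
step 3: normalize row 2 (÷2) = (0, 0, 1, -25/4)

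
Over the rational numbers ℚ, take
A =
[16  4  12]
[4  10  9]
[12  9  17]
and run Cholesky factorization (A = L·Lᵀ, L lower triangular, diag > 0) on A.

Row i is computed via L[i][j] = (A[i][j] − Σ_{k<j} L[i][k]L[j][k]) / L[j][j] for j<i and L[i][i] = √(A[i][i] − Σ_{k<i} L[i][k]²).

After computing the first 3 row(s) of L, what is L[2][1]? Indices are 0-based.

L[2][1] = 2

Step 1: L[0][0] = √(16) = 4.
  L[1][0] = (4) / L[0][0] = 1.
Step 2: L[1][1] = √(9) = 3.
  L[2][0] = (12) / L[0][0] = 3.
  L[2][1] = (6) / L[1][1] = 2.
Step 3: L[2][2] = √(4) = 2.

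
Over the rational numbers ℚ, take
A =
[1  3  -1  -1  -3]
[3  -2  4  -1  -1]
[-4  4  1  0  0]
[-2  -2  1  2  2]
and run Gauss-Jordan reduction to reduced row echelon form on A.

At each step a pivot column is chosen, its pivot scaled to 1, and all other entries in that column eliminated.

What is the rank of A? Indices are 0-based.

rank = 4

[1] R0 /= 1  ⇒  (1, 3, -1, -1, -3)
     R1 -= 3·R0  ⇒  (0, -11, 7, 2, 8)
     R2 -= -4·R0  ⇒  (0, 16, -3, -4, -12)
     R3 -= -2·R0  ⇒  (0, 4, -1, 0, -4)
[2] R1 /= -11  ⇒  (0, 1, -7/11, -2/11, -8/11)
     R0 -= 3·R1  ⇒  (1, 0, 10/11, -5/11, -9/11)
     R2 -= 16·R1  ⇒  (0, 0, 79/11, -12/11, -4/11)
     R3 -= 4·R1  ⇒  (0, 0, 17/11, 8/11, -12/11)
[3] R2 /= 79/11  ⇒  (0, 0, 1, -12/79, -4/79)
     R0 -= 10/11·R2  ⇒  (1, 0, 0, -25/79, -61/79)
     R1 -= -7/11·R2  ⇒  (0, 1, 0, -22/79, -60/79)
     R3 -= 17/11·R2  ⇒  (0, 0, 0, 76/79, -80/79)
[4] R3 /= 76/79  ⇒  (0, 0, 0, 1, -20/19)
     R0 -= -25/79·R3  ⇒  (1, 0, 0, 0, -21/19)
     R1 -= -22/79·R3  ⇒  (0, 1, 0, 0, -20/19)
     R2 -= -12/79·R3  ⇒  (0, 0, 1, 0, -4/19)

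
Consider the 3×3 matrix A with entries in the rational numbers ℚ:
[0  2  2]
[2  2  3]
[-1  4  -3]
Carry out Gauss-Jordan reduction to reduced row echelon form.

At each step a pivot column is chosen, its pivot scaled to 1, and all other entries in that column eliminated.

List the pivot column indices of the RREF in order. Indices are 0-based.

[1] R0 <-> R1
[1] R0 /= 2  ⇒  (1, 1, 3/2)
     R2 -= -1·R0  ⇒  (0, 5, -3/2)
[2] R1 /= 2  ⇒  (0, 1, 1)
     R0 -= 1·R1  ⇒  (1, 0, 1/2)
     R2 -= 5·R1  ⇒  (0, 0, -13/2)
[3] R2 /= -13/2  ⇒  (0, 0, 1)
     R0 -= 1/2·R2  ⇒  (1, 0, 0)
     R1 -= 1·R2  ⇒  (0, 1, 0)

pivot columns: 0, 1, 2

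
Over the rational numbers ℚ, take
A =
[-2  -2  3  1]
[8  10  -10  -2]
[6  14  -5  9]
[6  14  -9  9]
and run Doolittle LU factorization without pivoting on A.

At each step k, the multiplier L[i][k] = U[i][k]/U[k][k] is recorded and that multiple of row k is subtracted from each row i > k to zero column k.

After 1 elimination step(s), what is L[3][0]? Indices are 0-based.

Step 1: pivot at (0,0) is -2.
  row1 ← row1 − (-4)·row0  ⇒  L[1][0]=-4, U row1=(0, 2, 2, 2)
  row2 ← row2 − (-3)·row0  ⇒  L[2][0]=-3, U row2=(0, 8, 4, 12)
  row3 ← row3 − (-3)·row0  ⇒  L[3][0]=-3, U row3=(0, 8, 0, 12)

L[3][0] = -3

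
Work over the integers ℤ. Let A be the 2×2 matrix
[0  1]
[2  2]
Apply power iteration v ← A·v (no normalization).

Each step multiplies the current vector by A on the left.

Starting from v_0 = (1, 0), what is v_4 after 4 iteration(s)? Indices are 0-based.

v_4 = (12, 32)

v_0 = (1, 0).
v_1 = A·v_0 = (0, 2).
v_2 = A·v_1 = (2, 4).
v_3 = A·v_2 = (4, 12).
v_4 = A·v_3 = (12, 32).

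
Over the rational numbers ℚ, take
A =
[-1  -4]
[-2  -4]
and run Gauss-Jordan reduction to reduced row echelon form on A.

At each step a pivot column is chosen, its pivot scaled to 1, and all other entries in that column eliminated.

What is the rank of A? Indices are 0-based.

step 1: normalize row 0 (÷-1) = (1, 4)
  row 1: subtract -2×row0 = (0, 4)
step 2: normalize row 1 (÷4) = (0, 1)
  row 0: subtract 4×row1 = (1, 0)

rank = 2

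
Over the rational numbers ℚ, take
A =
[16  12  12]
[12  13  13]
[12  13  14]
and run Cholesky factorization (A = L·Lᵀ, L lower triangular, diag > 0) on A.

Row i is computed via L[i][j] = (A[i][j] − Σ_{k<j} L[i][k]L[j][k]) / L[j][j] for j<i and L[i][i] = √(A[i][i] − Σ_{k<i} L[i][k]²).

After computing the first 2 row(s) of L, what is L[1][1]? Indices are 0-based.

L[1][1] = 2

Step 1: L[0][0] = √(16) = 4.
  L[1][0] = (12) / L[0][0] = 3.
Step 2: L[1][1] = √(4) = 2.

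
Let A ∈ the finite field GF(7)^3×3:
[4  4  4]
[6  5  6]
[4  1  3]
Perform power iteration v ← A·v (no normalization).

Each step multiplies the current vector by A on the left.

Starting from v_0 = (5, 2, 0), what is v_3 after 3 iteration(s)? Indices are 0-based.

v_3 = (0, 4, 4)

v_0 = (5, 2, 0).
v_1 = A·v_0 = (0, 5, 1).
v_2 = A·v_1 = (3, 3, 1).
v_3 = A·v_2 = (0, 4, 4).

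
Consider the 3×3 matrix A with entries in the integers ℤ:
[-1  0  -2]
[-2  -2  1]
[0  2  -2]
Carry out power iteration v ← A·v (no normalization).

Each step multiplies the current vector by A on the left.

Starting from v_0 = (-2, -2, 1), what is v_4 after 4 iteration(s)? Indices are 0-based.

v_0 = (-2, -2, 1).
v_1 = A·v_0 = (0, 9, -6).
v_2 = A·v_1 = (12, -24, 30).
v_3 = A·v_2 = (-72, 54, -108).
v_4 = A·v_3 = (288, -72, 324).

v_4 = (288, -72, 324)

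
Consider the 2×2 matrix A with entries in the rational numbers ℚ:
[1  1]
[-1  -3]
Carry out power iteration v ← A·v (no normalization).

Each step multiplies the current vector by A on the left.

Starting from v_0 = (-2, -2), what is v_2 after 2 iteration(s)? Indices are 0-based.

v_0 = (-2, -2).
v_1 = A·v_0 = (-4, 8).
v_2 = A·v_1 = (4, -20).

v_2 = (4, -20)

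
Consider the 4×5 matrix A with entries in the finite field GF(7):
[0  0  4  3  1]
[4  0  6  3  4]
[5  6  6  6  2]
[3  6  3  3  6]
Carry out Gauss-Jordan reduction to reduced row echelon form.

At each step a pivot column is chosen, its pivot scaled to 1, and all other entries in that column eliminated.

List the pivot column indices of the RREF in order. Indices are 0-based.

pivot(0,0): swap R0↔R1
pivot(0,0)=4: scale R0 → (1, 0, 5, 6, 1)
  clear (2,0): R2 −= (5)R0 → (0, 6, 2, 4, 4)
  clear (3,0): R3 −= (3)R0 → (0, 6, 2, 6, 3)
pivot(1,1): swap R1↔R2
pivot(1,1)=6: scale R1 → (0, 1, 5, 3, 3)
  clear (3,1): R3 −= (6)R1 → (0, 0, 0, 2, 6)
pivot(2,2)=4: scale R2 → (0, 0, 1, 6, 2)
  clear (0,2): R0 −= (5)R2 → (1, 0, 0, 4, 5)
  clear (1,2): R1 −= (5)R2 → (0, 1, 0, 1, 0)
pivot(3,3)=2: scale R3 → (0, 0, 0, 1, 3)
  clear (0,3): R0 −= (4)R3 → (1, 0, 0, 0, 0)
  clear (1,3): R1 −= (1)R3 → (0, 1, 0, 0, 4)
  clear (2,3): R2 −= (6)R3 → (0, 0, 1, 0, 5)

pivot columns: 0, 1, 2, 3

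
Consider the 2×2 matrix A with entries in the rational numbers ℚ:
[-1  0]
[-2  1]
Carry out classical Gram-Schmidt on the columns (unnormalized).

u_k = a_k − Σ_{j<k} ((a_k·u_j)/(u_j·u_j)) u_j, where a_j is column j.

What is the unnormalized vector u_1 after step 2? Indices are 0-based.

u_1 = (-2/5, 1/5)

Step 1: u_0 = a_0 = (-1, -2).
Step 2: u_1 = a_1 − (-2/5)·u_0 = (-2/5, 1/5).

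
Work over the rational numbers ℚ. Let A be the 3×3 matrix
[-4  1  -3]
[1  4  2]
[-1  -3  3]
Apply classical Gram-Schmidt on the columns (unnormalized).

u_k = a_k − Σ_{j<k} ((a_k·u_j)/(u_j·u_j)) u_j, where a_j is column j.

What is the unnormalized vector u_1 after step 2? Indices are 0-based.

u_1 = (5/3, 23/6, -17/6)

Step 1: u_0 = a_0 = (-4, 1, -1).
Step 2: u_1 = a_1 − (1/6)·u_0 = (5/3, 23/6, -17/6).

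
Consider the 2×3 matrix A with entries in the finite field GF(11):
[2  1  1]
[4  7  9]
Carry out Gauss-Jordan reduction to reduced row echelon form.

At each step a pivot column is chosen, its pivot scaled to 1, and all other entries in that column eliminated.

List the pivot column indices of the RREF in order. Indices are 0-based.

pivot(0,0)=2: scale R0 → (1, 6, 6)
  clear (1,0): R1 −= (4)R0 → (0, 5, 7)
pivot(1,1)=5: scale R1 → (0, 1, 8)
  clear (0,1): R0 −= (6)R1 → (1, 0, 2)

pivot columns: 0, 1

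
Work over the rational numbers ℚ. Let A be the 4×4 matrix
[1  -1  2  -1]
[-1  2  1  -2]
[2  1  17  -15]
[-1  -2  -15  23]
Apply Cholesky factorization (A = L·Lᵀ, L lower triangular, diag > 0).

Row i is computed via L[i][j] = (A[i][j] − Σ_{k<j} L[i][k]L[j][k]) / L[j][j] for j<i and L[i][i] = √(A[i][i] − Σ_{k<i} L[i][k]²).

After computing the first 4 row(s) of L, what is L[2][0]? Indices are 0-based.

Step 1: L[0][0] = √(1) = 1.
  L[1][0] = (-1) / L[0][0] = -1.
Step 2: L[1][1] = √(1) = 1.
  L[2][0] = (2) / L[0][0] = 2.
  L[2][1] = (3) / L[1][1] = 3.
Step 3: L[2][2] = √(4) = 2.
  L[3][0] = (-1) / L[0][0] = -1.
  L[3][1] = (-3) / L[1][1] = -3.
  L[3][2] = (-4) / L[2][2] = -2.
Step 4: L[3][3] = √(9) = 3.

L[2][0] = 2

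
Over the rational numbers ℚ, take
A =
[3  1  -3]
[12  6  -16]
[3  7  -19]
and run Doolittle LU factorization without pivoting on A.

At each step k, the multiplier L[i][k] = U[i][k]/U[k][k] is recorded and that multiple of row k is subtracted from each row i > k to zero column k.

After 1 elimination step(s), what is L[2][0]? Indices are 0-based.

L[2][0] = 1

[col 0] pivot 3
  R1 -= 4*R0 → (0, 2, -4)  (L[1][0] := 4)
  R2 -= 1*R0 → (0, 6, -16)  (L[2][0] := 1)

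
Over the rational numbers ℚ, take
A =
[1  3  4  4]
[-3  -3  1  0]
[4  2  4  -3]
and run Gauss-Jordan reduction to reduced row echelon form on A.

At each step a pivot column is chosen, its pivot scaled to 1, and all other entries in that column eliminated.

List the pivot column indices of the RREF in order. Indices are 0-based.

pivot columns: 0, 1, 2

pivot(0,0)=1: scale R0 → (1, 3, 4, 4)
  clear (1,0): R1 −= (-3)R0 → (0, 6, 13, 12)
  clear (2,0): R2 −= (4)R0 → (0, -10, -12, -19)
pivot(1,1)=6: scale R1 → (0, 1, 13/6, 2)
  clear (0,1): R0 −= (3)R1 → (1, 0, -5/2, -2)
  clear (2,1): R2 −= (-10)R1 → (0, 0, 29/3, 1)
pivot(2,2)=29/3: scale R2 → (0, 0, 1, 3/29)
  clear (0,2): R0 −= (-5/2)R2 → (1, 0, 0, -101/58)
  clear (1,2): R1 −= (13/6)R2 → (0, 1, 0, 103/58)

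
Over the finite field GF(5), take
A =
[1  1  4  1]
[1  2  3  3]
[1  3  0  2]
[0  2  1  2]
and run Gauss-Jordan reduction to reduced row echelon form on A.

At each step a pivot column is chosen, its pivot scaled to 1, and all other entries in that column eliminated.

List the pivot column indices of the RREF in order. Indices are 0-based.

pivot columns: 0, 1, 2, 3

[1] R0 /= 1  ⇒  (1, 1, 4, 1)
     R1 -= 1·R0  ⇒  (0, 1, 4, 2)
     R2 -= 1·R0  ⇒  (0, 2, 1, 1)
[2] R1 /= 1  ⇒  (0, 1, 4, 2)
     R0 -= 1·R1  ⇒  (1, 0, 0, 4)
     R2 -= 2·R1  ⇒  (0, 0, 3, 2)
     R3 -= 2·R1  ⇒  (0, 0, 3, 3)
[3] R2 /= 3  ⇒  (0, 0, 1, 4)
     R1 -= 4·R2  ⇒  (0, 1, 0, 1)
     R3 -= 3·R2  ⇒  (0, 0, 0, 1)
[4] R3 /= 1  ⇒  (0, 0, 0, 1)
     R0 -= 4·R3  ⇒  (1, 0, 0, 0)
     R1 -= 1·R3  ⇒  (0, 1, 0, 0)
     R2 -= 4·R3  ⇒  (0, 0, 1, 0)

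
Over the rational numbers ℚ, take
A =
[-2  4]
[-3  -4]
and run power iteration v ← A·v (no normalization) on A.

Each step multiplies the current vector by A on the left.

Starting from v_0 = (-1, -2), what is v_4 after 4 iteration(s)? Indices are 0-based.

v_0 = (-1, -2).
v_1 = A·v_0 = (-6, 11).
v_2 = A·v_1 = (56, -26).
v_3 = A·v_2 = (-216, -64).
v_4 = A·v_3 = (176, 904).

v_4 = (176, 904)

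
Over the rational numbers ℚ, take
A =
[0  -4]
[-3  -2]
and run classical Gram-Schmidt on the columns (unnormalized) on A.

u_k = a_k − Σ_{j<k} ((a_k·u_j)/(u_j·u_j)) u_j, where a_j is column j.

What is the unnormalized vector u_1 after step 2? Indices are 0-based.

u_1 = (-4, 0)

Step 1: u_0 = a_0 = (0, -3).
Step 2: u_1 = a_1 − (2/3)·u_0 = (-4, 0).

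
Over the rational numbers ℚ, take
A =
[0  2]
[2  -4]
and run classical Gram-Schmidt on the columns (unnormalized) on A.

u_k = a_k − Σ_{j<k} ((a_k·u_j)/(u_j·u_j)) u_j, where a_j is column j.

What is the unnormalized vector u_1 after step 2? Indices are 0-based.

Step 1: u_0 = a_0 = (0, 2).
Step 2: u_1 = a_1 − (-2)·u_0 = (2, 0).

u_1 = (2, 0)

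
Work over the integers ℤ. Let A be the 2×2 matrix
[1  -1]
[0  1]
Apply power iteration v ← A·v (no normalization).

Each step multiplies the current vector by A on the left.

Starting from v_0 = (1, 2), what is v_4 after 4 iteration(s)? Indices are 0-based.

v_0 = (1, 2).
v_1 = A·v_0 = (-1, 2).
v_2 = A·v_1 = (-3, 2).
v_3 = A·v_2 = (-5, 2).
v_4 = A·v_3 = (-7, 2).

v_4 = (-7, 2)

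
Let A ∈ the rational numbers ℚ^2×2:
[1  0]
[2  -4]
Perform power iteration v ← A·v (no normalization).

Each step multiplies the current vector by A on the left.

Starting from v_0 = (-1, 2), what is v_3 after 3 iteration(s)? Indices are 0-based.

v_0 = (-1, 2).
v_1 = A·v_0 = (-1, -10).
v_2 = A·v_1 = (-1, 38).
v_3 = A·v_2 = (-1, -154).

v_3 = (-1, -154)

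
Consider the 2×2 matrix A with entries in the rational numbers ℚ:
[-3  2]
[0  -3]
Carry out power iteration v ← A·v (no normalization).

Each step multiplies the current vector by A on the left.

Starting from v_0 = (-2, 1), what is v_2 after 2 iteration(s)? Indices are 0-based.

v_0 = (-2, 1).
v_1 = A·v_0 = (8, -3).
v_2 = A·v_1 = (-30, 9).

v_2 = (-30, 9)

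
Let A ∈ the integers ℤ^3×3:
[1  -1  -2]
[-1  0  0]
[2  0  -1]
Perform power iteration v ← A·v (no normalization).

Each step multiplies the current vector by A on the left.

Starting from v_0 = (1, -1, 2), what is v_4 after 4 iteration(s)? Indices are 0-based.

v_0 = (1, -1, 2).
v_1 = A·v_0 = (-2, -1, 0).
v_2 = A·v_1 = (-1, 2, -4).
v_3 = A·v_2 = (5, 1, 2).
v_4 = A·v_3 = (0, -5, 8).

v_4 = (0, -5, 8)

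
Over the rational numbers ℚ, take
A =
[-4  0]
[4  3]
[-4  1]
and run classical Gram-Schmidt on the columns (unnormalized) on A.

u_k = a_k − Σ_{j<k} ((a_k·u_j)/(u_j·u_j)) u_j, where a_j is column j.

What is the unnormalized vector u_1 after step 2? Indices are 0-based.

u_1 = (2/3, 7/3, 5/3)

Step 1: u_0 = a_0 = (-4, 4, -4).
Step 2: u_1 = a_1 − (1/6)·u_0 = (2/3, 7/3, 5/3).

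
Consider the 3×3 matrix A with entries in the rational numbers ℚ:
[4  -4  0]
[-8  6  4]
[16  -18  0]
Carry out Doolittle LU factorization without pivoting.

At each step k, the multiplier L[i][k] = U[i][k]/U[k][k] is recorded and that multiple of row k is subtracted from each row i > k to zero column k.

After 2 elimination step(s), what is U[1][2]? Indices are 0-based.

k=0: U[0][0]=4
  eliminate (1,0): mult=-2, new row 1: (0, -2, 4); set L[1][0]=-2
  eliminate (2,0): mult=4, new row 2: (0, -2, 0); set L[2][0]=4
k=1: U[1][1]=-2
  eliminate (2,1): mult=1, new row 2: (0, 0, -4); set L[2][1]=1

U[1][2] = 4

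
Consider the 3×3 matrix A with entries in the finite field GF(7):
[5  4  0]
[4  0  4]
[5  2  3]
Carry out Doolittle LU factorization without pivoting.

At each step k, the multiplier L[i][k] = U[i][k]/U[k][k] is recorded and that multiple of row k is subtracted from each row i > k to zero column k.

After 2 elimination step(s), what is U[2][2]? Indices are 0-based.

U[2][2] = 4

k=0: U[0][0]=5
  eliminate (1,0): mult=5, new row 1: (0, 1, 4); set L[1][0]=5
  eliminate (2,0): mult=1, new row 2: (0, 5, 3); set L[2][0]=1
k=1: U[1][1]=1
  eliminate (2,1): mult=5, new row 2: (0, 0, 4); set L[2][1]=5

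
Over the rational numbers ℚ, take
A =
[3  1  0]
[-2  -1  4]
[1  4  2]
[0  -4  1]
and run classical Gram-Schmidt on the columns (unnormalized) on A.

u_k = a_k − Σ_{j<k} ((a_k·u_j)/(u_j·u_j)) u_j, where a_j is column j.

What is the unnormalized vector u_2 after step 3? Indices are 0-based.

u_2 = (558/395, 1226/395, 778/395, 611/395)

Step 1: u_0 = a_0 = (3, -2, 1, 0).
Step 2: u_1 = a_1 − (9/14)·u_0 = (-13/14, 2/7, 47/14, -4).
Step 3: u_2 = a_2 − (-3/7)·u_0 − (54/395)·u_1 = (558/395, 1226/395, 778/395, 611/395).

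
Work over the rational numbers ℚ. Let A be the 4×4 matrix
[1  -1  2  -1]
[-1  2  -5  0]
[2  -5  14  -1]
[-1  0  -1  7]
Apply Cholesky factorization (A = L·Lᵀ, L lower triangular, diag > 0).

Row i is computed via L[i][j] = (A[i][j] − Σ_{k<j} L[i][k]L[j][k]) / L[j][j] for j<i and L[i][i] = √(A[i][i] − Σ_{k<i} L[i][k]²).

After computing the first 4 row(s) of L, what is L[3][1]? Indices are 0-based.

L[3][1] = -1

Step 1: L[0][0] = √(1) = 1.
  L[1][0] = (-1) / L[0][0] = -1.
Step 2: L[1][1] = √(1) = 1.
  L[2][0] = (2) / L[0][0] = 2.
  L[2][1] = (-3) / L[1][1] = -3.
Step 3: L[2][2] = √(1) = 1.
  L[3][0] = (-1) / L[0][0] = -1.
  L[3][1] = (-1) / L[1][1] = -1.
  L[3][2] = (-2) / L[2][2] = -2.
Step 4: L[3][3] = √(1) = 1.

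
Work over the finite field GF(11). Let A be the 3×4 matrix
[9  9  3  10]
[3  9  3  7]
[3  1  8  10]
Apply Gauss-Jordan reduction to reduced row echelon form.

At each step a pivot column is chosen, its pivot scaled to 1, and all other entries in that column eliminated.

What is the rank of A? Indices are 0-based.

rank = 3

pivot(0,0)=9: scale R0 → (1, 1, 4, 6)
  clear (1,0): R1 −= (3)R0 → (0, 6, 2, 0)
  clear (2,0): R2 −= (3)R0 → (0, 9, 7, 3)
pivot(1,1)=6: scale R1 → (0, 1, 4, 0)
  clear (0,1): R0 −= (1)R1 → (1, 0, 0, 6)
  clear (2,1): R2 −= (9)R1 → (0, 0, 4, 3)
pivot(2,2)=4: scale R2 → (0, 0, 1, 9)
  clear (1,2): R1 −= (4)R2 → (0, 1, 0, 8)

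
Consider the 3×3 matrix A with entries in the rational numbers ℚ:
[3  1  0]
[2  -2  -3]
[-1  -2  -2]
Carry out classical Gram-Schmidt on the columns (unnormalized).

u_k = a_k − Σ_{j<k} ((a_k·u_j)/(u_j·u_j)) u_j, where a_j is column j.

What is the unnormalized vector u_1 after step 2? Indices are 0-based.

u_1 = (11/14, -15/7, -27/14)

Step 1: u_0 = a_0 = (3, 2, -1).
Step 2: u_1 = a_1 − (1/14)·u_0 = (11/14, -15/7, -27/14).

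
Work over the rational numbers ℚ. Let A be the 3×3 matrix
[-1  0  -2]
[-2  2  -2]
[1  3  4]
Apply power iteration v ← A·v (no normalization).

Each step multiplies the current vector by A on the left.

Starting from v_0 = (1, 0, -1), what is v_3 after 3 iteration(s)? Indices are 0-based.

v_0 = (1, 0, -1).
v_1 = A·v_0 = (1, 0, -3).
v_2 = A·v_1 = (5, 4, -11).
v_3 = A·v_2 = (17, 20, -27).

v_3 = (17, 20, -27)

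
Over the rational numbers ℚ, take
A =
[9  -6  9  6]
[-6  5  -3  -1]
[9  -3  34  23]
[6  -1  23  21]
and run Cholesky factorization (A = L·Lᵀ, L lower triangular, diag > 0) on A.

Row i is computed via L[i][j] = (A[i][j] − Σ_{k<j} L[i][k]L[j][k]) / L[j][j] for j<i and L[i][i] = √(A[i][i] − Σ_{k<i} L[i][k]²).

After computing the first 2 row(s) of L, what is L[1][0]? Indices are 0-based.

Step 1: L[0][0] = √(9) = 3.
  L[1][0] = (-6) / L[0][0] = -2.
Step 2: L[1][1] = √(1) = 1.

L[1][0] = -2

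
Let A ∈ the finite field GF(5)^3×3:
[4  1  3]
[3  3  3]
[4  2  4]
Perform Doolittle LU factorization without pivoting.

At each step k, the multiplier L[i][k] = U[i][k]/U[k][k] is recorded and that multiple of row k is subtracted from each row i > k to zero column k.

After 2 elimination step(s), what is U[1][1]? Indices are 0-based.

U[1][1] = 1

k=0: U[0][0]=4
  eliminate (1,0): mult=2, new row 1: (0, 1, 2); set L[1][0]=2
  eliminate (2,0): mult=1, new row 2: (0, 1, 1); set L[2][0]=1
k=1: U[1][1]=1
  eliminate (2,1): mult=1, new row 2: (0, 0, 4); set L[2][1]=1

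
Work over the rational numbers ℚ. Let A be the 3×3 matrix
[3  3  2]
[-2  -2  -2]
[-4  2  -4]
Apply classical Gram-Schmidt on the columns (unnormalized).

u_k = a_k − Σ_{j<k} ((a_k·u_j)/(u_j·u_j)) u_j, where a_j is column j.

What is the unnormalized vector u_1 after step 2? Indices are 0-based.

Step 1: u_0 = a_0 = (3, -2, -4).
Step 2: u_1 = a_1 − (5/29)·u_0 = (72/29, -48/29, 78/29).

u_1 = (72/29, -48/29, 78/29)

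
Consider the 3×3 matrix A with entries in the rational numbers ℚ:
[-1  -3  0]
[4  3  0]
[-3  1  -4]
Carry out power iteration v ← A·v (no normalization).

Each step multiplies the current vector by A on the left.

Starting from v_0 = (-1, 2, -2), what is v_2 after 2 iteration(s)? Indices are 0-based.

v_0 = (-1, 2, -2).
v_1 = A·v_0 = (-5, 2, 13).
v_2 = A·v_1 = (-1, -14, -35).

v_2 = (-1, -14, -35)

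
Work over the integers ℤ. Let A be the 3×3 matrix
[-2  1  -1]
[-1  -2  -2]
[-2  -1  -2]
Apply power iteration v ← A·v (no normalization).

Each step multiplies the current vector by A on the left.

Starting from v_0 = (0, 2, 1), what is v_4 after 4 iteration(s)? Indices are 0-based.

v_0 = (0, 2, 1).
v_1 = A·v_0 = (1, -6, -4).
v_2 = A·v_1 = (-4, 19, 12).
v_3 = A·v_2 = (15, -58, -35).
v_4 = A·v_3 = (-53, 171, 98).

v_4 = (-53, 171, 98)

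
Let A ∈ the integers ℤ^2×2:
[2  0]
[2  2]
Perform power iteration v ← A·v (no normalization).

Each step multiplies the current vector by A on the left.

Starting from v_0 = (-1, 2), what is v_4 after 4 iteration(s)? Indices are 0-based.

v_4 = (-16, -32)

v_0 = (-1, 2).
v_1 = A·v_0 = (-2, 2).
v_2 = A·v_1 = (-4, 0).
v_3 = A·v_2 = (-8, -8).
v_4 = A·v_3 = (-16, -32).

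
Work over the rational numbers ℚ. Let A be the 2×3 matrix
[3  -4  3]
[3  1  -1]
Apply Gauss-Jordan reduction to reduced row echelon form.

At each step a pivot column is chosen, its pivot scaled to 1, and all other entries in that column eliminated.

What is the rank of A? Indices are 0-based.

pivot(0,0)=3: scale R0 → (1, -4/3, 1)
  clear (1,0): R1 −= (3)R0 → (0, 5, -4)
pivot(1,1)=5: scale R1 → (0, 1, -4/5)
  clear (0,1): R0 −= (-4/3)R1 → (1, 0, -1/15)

rank = 2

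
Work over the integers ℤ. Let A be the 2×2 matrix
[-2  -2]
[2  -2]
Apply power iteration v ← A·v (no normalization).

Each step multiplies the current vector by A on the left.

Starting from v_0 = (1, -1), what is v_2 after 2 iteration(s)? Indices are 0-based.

v_0 = (1, -1).
v_1 = A·v_0 = (0, 4).
v_2 = A·v_1 = (-8, -8).

v_2 = (-8, -8)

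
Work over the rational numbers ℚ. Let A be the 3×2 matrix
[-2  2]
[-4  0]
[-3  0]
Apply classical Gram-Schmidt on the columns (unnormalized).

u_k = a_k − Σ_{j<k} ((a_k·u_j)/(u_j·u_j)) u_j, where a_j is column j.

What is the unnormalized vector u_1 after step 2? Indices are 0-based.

u_1 = (50/29, -16/29, -12/29)

Step 1: u_0 = a_0 = (-2, -4, -3).
Step 2: u_1 = a_1 − (-4/29)·u_0 = (50/29, -16/29, -12/29).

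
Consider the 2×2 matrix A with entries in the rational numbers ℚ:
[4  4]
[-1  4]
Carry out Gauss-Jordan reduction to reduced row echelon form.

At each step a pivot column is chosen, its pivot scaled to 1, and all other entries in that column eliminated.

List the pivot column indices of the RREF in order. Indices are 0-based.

pivot columns: 0, 1

step 1: normalize row 0 (÷4) = (1, 1)
  row 1: subtract -1×row0 = (0, 5)
step 2: normalize row 1 (÷5) = (0, 1)
  row 0: subtract 1×row1 = (1, 0)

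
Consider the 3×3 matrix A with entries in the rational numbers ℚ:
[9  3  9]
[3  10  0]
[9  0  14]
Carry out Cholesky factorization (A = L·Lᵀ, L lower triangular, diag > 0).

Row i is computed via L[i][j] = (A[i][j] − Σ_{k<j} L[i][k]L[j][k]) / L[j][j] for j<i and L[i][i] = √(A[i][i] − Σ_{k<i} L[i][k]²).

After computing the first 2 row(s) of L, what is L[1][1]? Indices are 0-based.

L[1][1] = 3

Step 1: L[0][0] = √(9) = 3.
  L[1][0] = (3) / L[0][0] = 1.
Step 2: L[1][1] = √(9) = 3.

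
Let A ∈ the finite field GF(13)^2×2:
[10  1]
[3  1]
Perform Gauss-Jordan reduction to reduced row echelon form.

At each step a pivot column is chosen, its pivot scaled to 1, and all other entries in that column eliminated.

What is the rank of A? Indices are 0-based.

pivot(0,0)=10: scale R0 → (1, 4)
  clear (1,0): R1 −= (3)R0 → (0, 2)
pivot(1,1)=2: scale R1 → (0, 1)
  clear (0,1): R0 −= (4)R1 → (1, 0)

rank = 2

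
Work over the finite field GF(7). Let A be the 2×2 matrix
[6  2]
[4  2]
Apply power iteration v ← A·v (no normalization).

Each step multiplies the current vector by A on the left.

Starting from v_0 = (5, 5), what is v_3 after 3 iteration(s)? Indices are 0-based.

v_0 = (5, 5).
v_1 = A·v_0 = (5, 2).
v_2 = A·v_1 = (6, 3).
v_3 = A·v_2 = (0, 2).

v_3 = (0, 2)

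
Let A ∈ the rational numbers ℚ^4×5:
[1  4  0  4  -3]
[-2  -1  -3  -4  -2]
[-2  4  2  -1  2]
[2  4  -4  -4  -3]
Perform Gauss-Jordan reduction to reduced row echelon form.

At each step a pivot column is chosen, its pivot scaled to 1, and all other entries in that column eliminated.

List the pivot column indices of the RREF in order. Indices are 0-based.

pivot columns: 0, 1, 2, 3

pivot(0,0)=1: scale R0 → (1, 4, 0, 4, -3)
  clear (1,0): R1 −= (-2)R0 → (0, 7, -3, 4, -8)
  clear (2,0): R2 −= (-2)R0 → (0, 12, 2, 7, -4)
  clear (3,0): R3 −= (2)R0 → (0, -4, -4, -12, 3)
pivot(1,1)=7: scale R1 → (0, 1, -3/7, 4/7, -8/7)
  clear (0,1): R0 −= (4)R1 → (1, 0, 12/7, 12/7, 11/7)
  clear (2,1): R2 −= (12)R1 → (0, 0, 50/7, 1/7, 68/7)
  clear (3,1): R3 −= (-4)R1 → (0, 0, -40/7, -68/7, -11/7)
pivot(2,2)=50/7: scale R2 → (0, 0, 1, 1/50, 34/25)
  clear (0,2): R0 −= (12/7)R2 → (1, 0, 0, 42/25, -19/25)
  clear (1,2): R1 −= (-3/7)R2 → (0, 1, 0, 29/50, -14/25)
  clear (3,2): R3 −= (-40/7)R2 → (0, 0, 0, -48/5, 31/5)
pivot(3,3)=-48/5: scale R3 → (0, 0, 0, 1, -31/48)
  clear (0,3): R0 −= (42/25)R3 → (1, 0, 0, 0, 13/40)
  clear (1,3): R1 −= (29/50)R3 → (0, 1, 0, 0, -89/480)
  clear (2,3): R2 −= (1/50)R3 → (0, 0, 1, 0, 659/480)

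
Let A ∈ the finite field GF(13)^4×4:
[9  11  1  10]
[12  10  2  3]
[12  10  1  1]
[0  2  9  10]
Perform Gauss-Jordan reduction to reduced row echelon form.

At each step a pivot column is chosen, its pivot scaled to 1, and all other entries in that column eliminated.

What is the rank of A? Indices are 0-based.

pivot(0,0)=9: scale R0 → (1, 7, 3, 4)
  clear (1,0): R1 −= (12)R0 → (0, 4, 5, 7)
  clear (2,0): R2 −= (12)R0 → (0, 4, 4, 5)
pivot(1,1)=4: scale R1 → (0, 1, 11, 5)
  clear (0,1): R0 −= (7)R1 → (1, 0, 4, 8)
  clear (2,1): R2 −= (4)R1 → (0, 0, 12, 11)
  clear (3,1): R3 −= (2)R1 → (0, 0, 0, 0)
pivot(2,2)=12: scale R2 → (0, 0, 1, 2)
  clear (0,2): R0 −= (4)R2 → (1, 0, 0, 0)
  clear (1,2): R1 −= (11)R2 → (0, 1, 0, 9)
col 3: no nonzero at/below row 3; advance.

rank = 3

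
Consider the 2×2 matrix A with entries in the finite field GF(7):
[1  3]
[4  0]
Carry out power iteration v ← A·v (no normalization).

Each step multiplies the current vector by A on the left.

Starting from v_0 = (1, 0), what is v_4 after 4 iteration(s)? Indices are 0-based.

v_0 = (1, 0).
v_1 = A·v_0 = (1, 4).
v_2 = A·v_1 = (6, 4).
v_3 = A·v_2 = (4, 3).
v_4 = A·v_3 = (6, 2).

v_4 = (6, 2)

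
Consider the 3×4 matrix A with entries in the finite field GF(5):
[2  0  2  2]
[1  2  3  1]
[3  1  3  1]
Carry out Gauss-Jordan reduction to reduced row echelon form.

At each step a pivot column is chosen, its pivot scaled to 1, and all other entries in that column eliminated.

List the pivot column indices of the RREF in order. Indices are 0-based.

[1] R0 /= 2  ⇒  (1, 0, 1, 1)
     R1 -= 1·R0  ⇒  (0, 2, 2, 0)
     R2 -= 3·R0  ⇒  (0, 1, 0, 3)
[2] R1 /= 2  ⇒  (0, 1, 1, 0)
     R2 -= 1·R1  ⇒  (0, 0, 4, 3)
[3] R2 /= 4  ⇒  (0, 0, 1, 2)
     R0 -= 1·R2  ⇒  (1, 0, 0, 4)
     R1 -= 1·R2  ⇒  (0, 1, 0, 3)

pivot columns: 0, 1, 2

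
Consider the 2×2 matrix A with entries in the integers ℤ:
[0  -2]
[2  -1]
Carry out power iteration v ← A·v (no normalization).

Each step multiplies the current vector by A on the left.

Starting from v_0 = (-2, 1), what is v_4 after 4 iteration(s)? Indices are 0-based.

v_0 = (-2, 1).
v_1 = A·v_0 = (-2, -5).
v_2 = A·v_1 = (10, 1).
v_3 = A·v_2 = (-2, 19).
v_4 = A·v_3 = (-38, -23).

v_4 = (-38, -23)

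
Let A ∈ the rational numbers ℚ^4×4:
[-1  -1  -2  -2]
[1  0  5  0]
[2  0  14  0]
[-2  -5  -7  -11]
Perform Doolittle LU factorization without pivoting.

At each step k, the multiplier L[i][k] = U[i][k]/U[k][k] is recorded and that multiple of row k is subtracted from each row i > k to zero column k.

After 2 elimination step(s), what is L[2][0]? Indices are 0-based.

Step 1: pivot at (0,0) is -1.
  row1 ← row1 − (-1)·row0  ⇒  L[1][0]=-1, U row1=(0, -1, 3, -2)
  row2 ← row2 − (-2)·row0  ⇒  L[2][0]=-2, U row2=(0, -2, 10, -4)
  row3 ← row3 − (2)·row0  ⇒  L[3][0]=2, U row3=(0, -3, -3, -7)
Step 2: pivot at (1,1) is -1.
  row2 ← row2 − (2)·row1  ⇒  L[2][1]=2, U row2=(0, 0, 4, 0)
  row3 ← row3 − (3)·row1  ⇒  L[3][1]=3, U row3=(0, 0, -12, -1)

L[2][0] = -2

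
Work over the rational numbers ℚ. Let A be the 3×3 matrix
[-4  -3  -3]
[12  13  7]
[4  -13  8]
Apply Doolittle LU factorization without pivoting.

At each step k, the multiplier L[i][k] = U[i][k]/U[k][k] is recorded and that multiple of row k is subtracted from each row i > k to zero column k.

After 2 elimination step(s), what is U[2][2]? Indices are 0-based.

U[2][2] = -3

k=0: U[0][0]=-4
  eliminate (1,0): mult=-3, new row 1: (0, 4, -2); set L[1][0]=-3
  eliminate (2,0): mult=-1, new row 2: (0, -16, 5); set L[2][0]=-1
k=1: U[1][1]=4
  eliminate (2,1): mult=-4, new row 2: (0, 0, -3); set L[2][1]=-4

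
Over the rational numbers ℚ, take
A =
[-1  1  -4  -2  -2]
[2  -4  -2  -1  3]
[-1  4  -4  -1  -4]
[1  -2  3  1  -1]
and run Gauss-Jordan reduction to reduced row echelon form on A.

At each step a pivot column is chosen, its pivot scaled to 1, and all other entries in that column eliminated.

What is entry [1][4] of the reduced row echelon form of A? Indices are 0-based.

M[1][4] = -39/7

[1] R0 /= -1  ⇒  (1, -1, 4, 2, 2)
     R1 -= 2·R0  ⇒  (0, -2, -10, -5, -1)
     R2 -= -1·R0  ⇒  (0, 3, 0, 1, -2)
     R3 -= 1·R0  ⇒  (0, -1, -1, -1, -3)
[2] R1 /= -2  ⇒  (0, 1, 5, 5/2, 1/2)
     R0 -= -1·R1  ⇒  (1, 0, 9, 9/2, 5/2)
     R2 -= 3·R1  ⇒  (0, 0, -15, -13/2, -7/2)
     R3 -= -1·R1  ⇒  (0, 0, 4, 3/2, -5/2)
[3] R2 /= -15  ⇒  (0, 0, 1, 13/30, 7/30)
     R0 -= 9·R2  ⇒  (1, 0, 0, 3/5, 2/5)
     R1 -= 5·R2  ⇒  (0, 1, 0, 1/3, -2/3)
     R3 -= 4·R2  ⇒  (0, 0, 0, -7/30, -103/30)
[4] R3 /= -7/30  ⇒  (0, 0, 0, 1, 103/7)
     R0 -= 3/5·R3  ⇒  (1, 0, 0, 0, -59/7)
     R1 -= 1/3·R3  ⇒  (0, 1, 0, 0, -39/7)
     R2 -= 13/30·R3  ⇒  (0, 0, 1, 0, -43/7)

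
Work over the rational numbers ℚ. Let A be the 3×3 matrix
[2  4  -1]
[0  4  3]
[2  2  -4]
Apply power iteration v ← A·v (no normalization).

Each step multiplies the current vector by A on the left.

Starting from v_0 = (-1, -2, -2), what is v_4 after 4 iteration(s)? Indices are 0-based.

v_0 = (-1, -2, -2).
v_1 = A·v_0 = (-8, -14, 2).
v_2 = A·v_1 = (-74, -50, -52).
v_3 = A·v_2 = (-296, -356, -40).
v_4 = A·v_3 = (-1976, -1544, -1144).

v_4 = (-1976, -1544, -1144)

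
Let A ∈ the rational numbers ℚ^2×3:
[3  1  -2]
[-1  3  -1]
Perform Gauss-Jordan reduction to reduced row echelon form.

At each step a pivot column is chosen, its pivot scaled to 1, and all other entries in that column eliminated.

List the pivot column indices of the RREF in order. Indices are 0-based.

[1] R0 /= 3  ⇒  (1, 1/3, -2/3)
     R1 -= -1·R0  ⇒  (0, 10/3, -5/3)
[2] R1 /= 10/3  ⇒  (0, 1, -1/2)
     R0 -= 1/3·R1  ⇒  (1, 0, -1/2)

pivot columns: 0, 1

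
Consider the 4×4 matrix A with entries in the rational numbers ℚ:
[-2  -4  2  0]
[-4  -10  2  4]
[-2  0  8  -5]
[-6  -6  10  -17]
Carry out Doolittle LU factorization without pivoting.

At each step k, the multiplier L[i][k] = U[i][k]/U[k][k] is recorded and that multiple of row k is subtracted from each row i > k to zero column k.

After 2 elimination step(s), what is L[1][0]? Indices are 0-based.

Step 1: pivot at (0,0) is -2.
  row1 ← row1 − (2)·row0  ⇒  L[1][0]=2, U row1=(0, -2, -2, 4)
  row2 ← row2 − (1)·row0  ⇒  L[2][0]=1, U row2=(0, 4, 6, -5)
  row3 ← row3 − (3)·row0  ⇒  L[3][0]=3, U row3=(0, 6, 4, -17)
Step 2: pivot at (1,1) is -2.
  row2 ← row2 − (-2)·row1  ⇒  L[2][1]=-2, U row2=(0, 0, 2, 3)
  row3 ← row3 − (-3)·row1  ⇒  L[3][1]=-3, U row3=(0, 0, -2, -5)

L[1][0] = 2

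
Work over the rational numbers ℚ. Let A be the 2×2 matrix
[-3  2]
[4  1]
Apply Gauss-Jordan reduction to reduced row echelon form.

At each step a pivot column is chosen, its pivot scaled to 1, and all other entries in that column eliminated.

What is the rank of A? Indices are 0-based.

pivot(0,0)=-3: scale R0 → (1, -2/3)
  clear (1,0): R1 −= (4)R0 → (0, 11/3)
pivot(1,1)=11/3: scale R1 → (0, 1)
  clear (0,1): R0 −= (-2/3)R1 → (1, 0)

rank = 2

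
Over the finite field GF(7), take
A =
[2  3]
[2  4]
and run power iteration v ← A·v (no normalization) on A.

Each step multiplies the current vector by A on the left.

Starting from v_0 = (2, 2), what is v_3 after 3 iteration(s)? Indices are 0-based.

v_3 = (1, 6)

v_0 = (2, 2).
v_1 = A·v_0 = (3, 5).
v_2 = A·v_1 = (0, 5).
v_3 = A·v_2 = (1, 6).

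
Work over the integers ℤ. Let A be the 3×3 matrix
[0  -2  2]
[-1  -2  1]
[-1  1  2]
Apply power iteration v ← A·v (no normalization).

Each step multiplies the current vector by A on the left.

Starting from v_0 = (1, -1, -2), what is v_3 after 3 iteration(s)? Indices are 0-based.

v_3 = (-18, 3, -14)

v_0 = (1, -1, -2).
v_1 = A·v_0 = (-2, -1, -6).
v_2 = A·v_1 = (-10, -2, -11).
v_3 = A·v_2 = (-18, 3, -14).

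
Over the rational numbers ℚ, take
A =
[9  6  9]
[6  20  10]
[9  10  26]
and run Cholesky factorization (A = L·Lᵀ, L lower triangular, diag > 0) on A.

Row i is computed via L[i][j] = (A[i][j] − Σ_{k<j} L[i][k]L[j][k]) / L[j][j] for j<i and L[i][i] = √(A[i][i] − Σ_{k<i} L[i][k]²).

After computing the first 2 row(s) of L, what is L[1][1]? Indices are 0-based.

Step 1: L[0][0] = √(9) = 3.
  L[1][0] = (6) / L[0][0] = 2.
Step 2: L[1][1] = √(16) = 4.

L[1][1] = 4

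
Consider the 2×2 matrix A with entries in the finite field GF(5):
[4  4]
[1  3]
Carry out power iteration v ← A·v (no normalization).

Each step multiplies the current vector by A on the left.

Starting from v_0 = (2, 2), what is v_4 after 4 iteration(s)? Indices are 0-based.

v_0 = (2, 2).
v_1 = A·v_0 = (1, 3).
v_2 = A·v_1 = (1, 0).
v_3 = A·v_2 = (4, 1).
v_4 = A·v_3 = (0, 2).

v_4 = (0, 2)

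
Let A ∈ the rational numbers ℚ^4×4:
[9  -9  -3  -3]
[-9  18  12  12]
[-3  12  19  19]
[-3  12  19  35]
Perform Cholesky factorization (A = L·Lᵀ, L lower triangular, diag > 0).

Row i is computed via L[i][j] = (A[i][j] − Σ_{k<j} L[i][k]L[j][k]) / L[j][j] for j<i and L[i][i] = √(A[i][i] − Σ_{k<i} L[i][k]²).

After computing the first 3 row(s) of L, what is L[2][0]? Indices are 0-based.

Step 1: L[0][0] = √(9) = 3.
  L[1][0] = (-9) / L[0][0] = -3.
Step 2: L[1][1] = √(9) = 3.
  L[2][0] = (-3) / L[0][0] = -1.
  L[2][1] = (9) / L[1][1] = 3.
Step 3: L[2][2] = √(9) = 3.

L[2][0] = -1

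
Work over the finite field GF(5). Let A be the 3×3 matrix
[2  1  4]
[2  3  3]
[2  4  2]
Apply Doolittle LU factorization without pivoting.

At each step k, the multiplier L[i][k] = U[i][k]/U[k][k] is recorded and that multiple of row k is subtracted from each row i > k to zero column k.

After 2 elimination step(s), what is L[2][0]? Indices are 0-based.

L[2][0] = 1

k=0: U[0][0]=2
  eliminate (1,0): mult=1, new row 1: (0, 2, 4); set L[1][0]=1
  eliminate (2,0): mult=1, new row 2: (0, 3, 3); set L[2][0]=1
k=1: U[1][1]=2
  eliminate (2,1): mult=4, new row 2: (0, 0, 2); set L[2][1]=4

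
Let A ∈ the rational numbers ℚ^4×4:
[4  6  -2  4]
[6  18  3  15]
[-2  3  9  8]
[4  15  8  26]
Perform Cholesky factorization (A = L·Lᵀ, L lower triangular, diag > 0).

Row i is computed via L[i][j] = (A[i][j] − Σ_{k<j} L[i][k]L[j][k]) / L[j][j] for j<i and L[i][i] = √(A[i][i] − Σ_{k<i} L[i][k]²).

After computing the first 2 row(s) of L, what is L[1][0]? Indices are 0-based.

L[1][0] = 3

Step 1: L[0][0] = √(4) = 2.
  L[1][0] = (6) / L[0][0] = 3.
Step 2: L[1][1] = √(9) = 3.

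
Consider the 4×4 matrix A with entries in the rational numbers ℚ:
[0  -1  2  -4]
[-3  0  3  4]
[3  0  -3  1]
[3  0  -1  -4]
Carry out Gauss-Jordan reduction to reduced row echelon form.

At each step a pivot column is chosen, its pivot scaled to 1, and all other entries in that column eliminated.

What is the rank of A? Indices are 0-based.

rank = 4

[1] R0 <-> R1
[1] R0 /= -3  ⇒  (1, 0, -1, -4/3)
     R2 -= 3·R0  ⇒  (0, 0, 0, 5)
     R3 -= 3·R0  ⇒  (0, 0, 2, 0)
[2] R1 /= -1  ⇒  (0, 1, -2, 4)
[3] R2 <-> R3
[3] R2 /= 2  ⇒  (0, 0, 1, 0)
     R0 -= -1·R2  ⇒  (1, 0, 0, -4/3)
     R1 -= -2·R2  ⇒  (0, 1, 0, 4)
[4] R3 /= 5  ⇒  (0, 0, 0, 1)
     R0 -= -4/3·R3  ⇒  (1, 0, 0, 0)
     R1 -= 4·R3  ⇒  (0, 1, 0, 0)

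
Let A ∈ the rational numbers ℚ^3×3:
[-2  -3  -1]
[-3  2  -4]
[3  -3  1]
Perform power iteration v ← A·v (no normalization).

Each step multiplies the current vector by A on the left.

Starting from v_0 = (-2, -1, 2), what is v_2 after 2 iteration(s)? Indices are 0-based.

v_2 = (3, -19, 26)

v_0 = (-2, -1, 2).
v_1 = A·v_0 = (5, -4, -1).
v_2 = A·v_1 = (3, -19, 26).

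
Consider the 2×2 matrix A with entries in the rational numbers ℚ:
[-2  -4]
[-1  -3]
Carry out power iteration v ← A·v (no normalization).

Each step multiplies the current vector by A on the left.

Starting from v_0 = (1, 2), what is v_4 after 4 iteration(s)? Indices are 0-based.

v_0 = (1, 2).
v_1 = A·v_0 = (-10, -7).
v_2 = A·v_1 = (48, 31).
v_3 = A·v_2 = (-220, -141).
v_4 = A·v_3 = (1004, 643).

v_4 = (1004, 643)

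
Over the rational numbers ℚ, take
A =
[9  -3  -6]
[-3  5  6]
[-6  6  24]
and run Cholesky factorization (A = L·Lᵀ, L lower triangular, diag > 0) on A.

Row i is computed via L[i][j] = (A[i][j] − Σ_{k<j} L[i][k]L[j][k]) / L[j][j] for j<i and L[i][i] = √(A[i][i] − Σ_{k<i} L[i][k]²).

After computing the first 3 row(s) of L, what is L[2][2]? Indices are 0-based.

Step 1: L[0][0] = √(9) = 3.
  L[1][0] = (-3) / L[0][0] = -1.
Step 2: L[1][1] = √(4) = 2.
  L[2][0] = (-6) / L[0][0] = -2.
  L[2][1] = (4) / L[1][1] = 2.
Step 3: L[2][2] = √(16) = 4.

L[2][2] = 4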